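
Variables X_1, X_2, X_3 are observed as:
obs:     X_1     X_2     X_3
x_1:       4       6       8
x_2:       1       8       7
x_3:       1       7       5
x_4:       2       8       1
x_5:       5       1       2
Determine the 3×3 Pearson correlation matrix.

Step 1 — column means:
  mean(X_1) = (4 + 1 + 1 + 2 + 5) / 5 = 13/5 = 2.6
  mean(X_2) = (6 + 8 + 7 + 8 + 1) / 5 = 30/5 = 6
  mean(X_3) = (8 + 7 + 5 + 1 + 2) / 5 = 23/5 = 4.6

Step 2 — sample variances and covariances s[i,j] = (1/(n-1)) · Σ_k (x_{k,i} - mean_i) · (x_{k,j} - mean_j), with n-1 = 4:
  s[X_1,X_1] = ((1.4)·(1.4) + (-1.6)·(-1.6) + (-1.6)·(-1.6) + (-0.6)·(-0.6) + (2.4)·(2.4)) / 4 = 13.2/4 = 3.3
  s[X_1,X_2] = ((1.4)·(0) + (-1.6)·(2) + (-1.6)·(1) + (-0.6)·(2) + (2.4)·(-5)) / 4 = -18/4 = -4.5
  s[X_1,X_3] = ((1.4)·(3.4) + (-1.6)·(2.4) + (-1.6)·(0.4) + (-0.6)·(-3.6) + (2.4)·(-2.6)) / 4 = -3.8/4 = -0.95
  s[X_2,X_2] = ((0)·(0) + (2)·(2) + (1)·(1) + (2)·(2) + (-5)·(-5)) / 4 = 34/4 = 8.5
  s[X_2,X_3] = ((0)·(3.4) + (2)·(2.4) + (1)·(0.4) + (2)·(-3.6) + (-5)·(-2.6)) / 4 = 11/4 = 2.75
  s[X_3,X_3] = ((3.4)·(3.4) + (2.4)·(2.4) + (0.4)·(0.4) + (-3.6)·(-3.6) + (-2.6)·(-2.6)) / 4 = 37.2/4 = 9.3
  Sample standard deviations s_i = √(s[i,i]):
  s(X_1) = √(3.3) = 1.8166
  s(X_2) = √(8.5) = 2.9155
  s(X_3) = √(9.3) = 3.0496

Step 3 — r_{ij} = s_{ij} / (s_i · s_j):
  r[X_1,X_1] = 1 (diagonal).
  r[X_1,X_2] = -4.5 / (1.8166 · 2.9155) = -4.5 / 5.2962 = -0.8497
  r[X_1,X_3] = -0.95 / (1.8166 · 3.0496) = -0.95 / 5.5399 = -0.1715
  r[X_2,X_2] = 1 (diagonal).
  r[X_2,X_3] = 2.75 / (2.9155 · 3.0496) = 2.75 / 8.891 = 0.3093
  r[X_3,X_3] = 1 (diagonal).

R is symmetric with unit diagonal. Assembling:

R = [[1, -0.8497, -0.1715],
 [-0.8497, 1, 0.3093],
 [-0.1715, 0.3093, 1]]


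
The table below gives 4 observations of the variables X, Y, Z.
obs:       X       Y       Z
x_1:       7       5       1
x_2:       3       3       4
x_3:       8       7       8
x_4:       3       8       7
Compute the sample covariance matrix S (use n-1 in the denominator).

Step 1 — column means:
  mean(X) = (7 + 3 + 8 + 3) / 4 = 21/4 = 5.25
  mean(Y) = (5 + 3 + 7 + 8) / 4 = 23/4 = 5.75
  mean(Z) = (1 + 4 + 8 + 7) / 4 = 20/4 = 5

Step 2 — sample covariance S[i,j] = (1/(n-1)) · Σ_k (x_{k,i} - mean_i) · (x_{k,j} - mean_j), with n-1 = 3.
  S[X,X] = ((1.75)·(1.75) + (-2.25)·(-2.25) + (2.75)·(2.75) + (-2.25)·(-2.25)) / 3 = 20.75/3 = 6.9167
  S[X,Y] = ((1.75)·(-0.75) + (-2.25)·(-2.75) + (2.75)·(1.25) + (-2.25)·(2.25)) / 3 = 3.25/3 = 1.0833
  S[X,Z] = ((1.75)·(-4) + (-2.25)·(-1) + (2.75)·(3) + (-2.25)·(2)) / 3 = -1/3 = -0.3333
  S[Y,Y] = ((-0.75)·(-0.75) + (-2.75)·(-2.75) + (1.25)·(1.25) + (2.25)·(2.25)) / 3 = 14.75/3 = 4.9167
  S[Y,Z] = ((-0.75)·(-4) + (-2.75)·(-1) + (1.25)·(3) + (2.25)·(2)) / 3 = 14/3 = 4.6667
  S[Z,Z] = ((-4)·(-4) + (-1)·(-1) + (3)·(3) + (2)·(2)) / 3 = 30/3 = 10

S is symmetric (S[j,i] = S[i,j]). Assembling:

S = [[6.9167, 1.0833, -0.3333],
 [1.0833, 4.9167, 4.6667],
 [-0.3333, 4.6667, 10]]


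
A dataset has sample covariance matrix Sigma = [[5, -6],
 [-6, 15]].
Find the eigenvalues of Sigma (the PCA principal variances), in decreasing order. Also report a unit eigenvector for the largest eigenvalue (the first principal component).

Step 1 — characteristic polynomial of 2×2 Sigma:
  det(Sigma - λI) = λ² - trace · λ + det = 0.
  trace = 5 + 15 = 20, det = 5·15 - (-6)² = 39.
Step 2 — discriminant:
  Δ = trace² - 4·det = 400 - 156 = 244.
Step 3 — eigenvalues:
  λ = (trace ± √Δ)/2 = (20 ± 15.6205)/2,
  λ_1 = 17.8102,  λ_2 = 2.1898.

Step 4 — unit eigenvector for λ_1: solve (Sigma - λ_1 I)v = 0. First row:
  (5 - 17.8102)·v_x + (-6)·v_y = 0, i.e. (-12.8102)·v_x + (-6)·v_y = 0,
  so v ∝ (b, λ_1 - a) = (-6, 12.8102); multiply by -1 so the first entry is positive: u = (6, -12.8102).
  ||u|| = √((6)² + (-12.8102)²) = √(200.1025) ≈ 14.1458,
  v_1 = u/||u|| ≈ (0.4242, -0.9056) (||v_1|| = 1).

λ_1 = 17.8102,  λ_2 = 2.1898;  v_1 ≈ (0.4242, -0.9056)


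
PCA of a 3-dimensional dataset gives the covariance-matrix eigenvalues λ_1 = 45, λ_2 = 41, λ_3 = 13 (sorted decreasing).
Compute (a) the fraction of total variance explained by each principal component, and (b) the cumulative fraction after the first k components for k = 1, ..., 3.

Step 1 — total variance = trace(Sigma) = Σ λ_i = 45 + 41 + 13 = 99.

Step 2 — fraction explained by component i = λ_i / Σ λ:
  PC1: 45/99 = 0.4545
  PC2: 41/99 = 0.4141
  PC3: 13/99 = 0.1313

Step 3 — cumulative fraction after k components = (λ_1 + ... + λ_k) / Σ λ:
  k = 1: 45/99 = 0.4545
  k = 2: (45 + 41)/99 = 86/99 = 0.8687
  k = 3: (45 + 41 + 13)/99 = 99/99 = 1

Summary (fraction, with percent):

explained: PC1 0.4545 (45.45%), PC2 0.4141 (41.41%), PC3 0.1313 (13.13%);  cumulative: 0.4545, 0.8687, 1


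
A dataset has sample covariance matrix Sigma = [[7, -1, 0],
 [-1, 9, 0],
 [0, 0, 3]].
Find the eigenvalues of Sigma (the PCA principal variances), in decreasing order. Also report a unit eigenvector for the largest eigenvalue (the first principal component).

Step 1 — characteristic polynomial p(λ) = det(λI - Sigma) = λ³ - tr·λ² + c_1·λ - det, where tr = trace, c_1 = sum of the principal 2×2 minors, det = det(Sigma):
  tr = 7 + 9 + 3 = 19,
  c_1 = (7·9 - (-1)²) + (7·3 - (0)²) + (9·3 - (0)²) = 62 + 21 + 27 = 110,
  det = 7·(9·3 - (0)²) - (-1)·((-1)·3 - (0)·(0)) + (0)·((-1)·(0) - 9·(0)) = 7·(27) - (-1)·(-3) + (0)·(0) = 186.
  So p(λ) = λ³ - 19λ² + 110λ - 186.
Step 2 — look for an integer root (rational root theorem: any rational root is an integer divisor of 186). Testing λ = 3:
  p(3) = 27 - 171 + 330 - 186 = 0  ✓
  Dividing out (λ - 3): p(λ) = (λ - 3)(λ² - 16λ + 62).
Step 3 — remaining eigenvalues from the quadratic λ² - 16λ + 62 = 0:
  Δ = 16² - 4·62 = 256 - 248 = 8,  λ = (16 ± √8)/2 = (16 ± 2.8284)/2 ≈ 9.4142 or 6.5858.
  Sorted: λ_1 = 9.4142,  λ_2 = 6.5858,  λ_3 = 3  (check: sum = 19 = tr ✓).

Step 4 — unit eigenvector for λ_1 ≈ 9.4142: v spans the null space of (Sigma - λ_1 I), whose rows are
  r_1 = (-2.4142, -1, 0),  r_2 = (-1, -0.4142, 0),  r_3 = (0, 0, -6.4142).
  v is orthogonal to every row, so take v ∝ r_1 × r_3 = ((-1)·(-6.4142) - (0)·(0), (0)·(0) - (-2.4142)·(-6.4142), (-2.4142)·(0) - (-1)·(0)) ≈ (6.4142, -15.4853, 0).
  Let u = (6.4142, -15.4853, 0).
  ||u|| = √((6.4142)² + (-15.4853)² + (0)²) = √(280.9361) ≈ 16.7611,  v_1 = u/||u|| ≈ (0.3827, -0.9239, 0) (||v_1|| = 1).

λ_1 = 9.4142,  λ_2 = 6.5858,  λ_3 = 3;  v_1 ≈ (0.3827, -0.9239, 0)


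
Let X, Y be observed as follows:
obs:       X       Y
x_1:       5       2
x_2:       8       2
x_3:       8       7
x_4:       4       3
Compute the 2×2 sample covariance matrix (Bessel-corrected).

Step 1 — column means:
  mean(X) = (5 + 8 + 8 + 4) / 4 = 25/4 = 6.25
  mean(Y) = (2 + 2 + 7 + 3) / 4 = 14/4 = 3.5

Step 2 — sample covariance S[i,j] = (1/(n-1)) · Σ_k (x_{k,i} - mean_i) · (x_{k,j} - mean_j), with n-1 = 3.
  S[X,X] = ((-1.25)·(-1.25) + (1.75)·(1.75) + (1.75)·(1.75) + (-2.25)·(-2.25)) / 3 = 12.75/3 = 4.25
  S[X,Y] = ((-1.25)·(-1.5) + (1.75)·(-1.5) + (1.75)·(3.5) + (-2.25)·(-0.5)) / 3 = 6.5/3 = 2.1667
  S[Y,Y] = ((-1.5)·(-1.5) + (-1.5)·(-1.5) + (3.5)·(3.5) + (-0.5)·(-0.5)) / 3 = 17/3 = 5.6667

S is symmetric (S[j,i] = S[i,j]). Assembling:

S = [[4.25, 2.1667],
 [2.1667, 5.6667]]


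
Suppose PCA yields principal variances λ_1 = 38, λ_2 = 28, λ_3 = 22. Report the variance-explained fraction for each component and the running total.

Step 1 — total variance = trace(Sigma) = Σ λ_i = 38 + 28 + 22 = 88.

Step 2 — fraction explained by component i = λ_i / Σ λ:
  PC1: 38/88 = 0.4318
  PC2: 28/88 = 0.3182
  PC3: 22/88 = 0.25

Step 3 — cumulative fraction after k components = (λ_1 + ... + λ_k) / Σ λ:
  k = 1: 38/88 = 0.4318
  k = 2: (38 + 28)/88 = 66/88 = 0.75
  k = 3: (38 + 28 + 22)/88 = 88/88 = 1

Summary (fraction, with percent):

explained: PC1 0.4318 (43.18%), PC2 0.3182 (31.82%), PC3 0.25 (25%);  cumulative: 0.4318, 0.75, 1


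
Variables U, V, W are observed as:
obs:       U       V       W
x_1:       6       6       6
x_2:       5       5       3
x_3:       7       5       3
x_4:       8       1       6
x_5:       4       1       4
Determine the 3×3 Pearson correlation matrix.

Step 1 — column means:
  mean(U) = (6 + 5 + 7 + 8 + 4) / 5 = 30/5 = 6
  mean(V) = (6 + 5 + 5 + 1 + 1) / 5 = 18/5 = 3.6
  mean(W) = (6 + 3 + 3 + 6 + 4) / 5 = 22/5 = 4.4

Step 2 — sample variances and covariances s[i,j] = (1/(n-1)) · Σ_k (x_{k,i} - mean_i) · (x_{k,j} - mean_j), with n-1 = 4:
  s[U,U] = ((0)·(0) + (-1)·(-1) + (1)·(1) + (2)·(2) + (-2)·(-2)) / 4 = 10/4 = 2.5
  s[U,V] = ((0)·(2.4) + (-1)·(1.4) + (1)·(1.4) + (2)·(-2.6) + (-2)·(-2.6)) / 4 = 0/4 = 0
  s[U,W] = ((0)·(1.6) + (-1)·(-1.4) + (1)·(-1.4) + (2)·(1.6) + (-2)·(-0.4)) / 4 = 4/4 = 1
  s[V,V] = ((2.4)·(2.4) + (1.4)·(1.4) + (1.4)·(1.4) + (-2.6)·(-2.6) + (-2.6)·(-2.6)) / 4 = 23.2/4 = 5.8
  s[V,W] = ((2.4)·(1.6) + (1.4)·(-1.4) + (1.4)·(-1.4) + (-2.6)·(1.6) + (-2.6)·(-0.4)) / 4 = -3.2/4 = -0.8
  s[W,W] = ((1.6)·(1.6) + (-1.4)·(-1.4) + (-1.4)·(-1.4) + (1.6)·(1.6) + (-0.4)·(-0.4)) / 4 = 9.2/4 = 2.3
  Sample standard deviations s_i = √(s[i,i]):
  s(U) = √(2.5) = 1.5811
  s(V) = √(5.8) = 2.4083
  s(W) = √(2.3) = 1.5166

Step 3 — r_{ij} = s_{ij} / (s_i · s_j):
  r[U,U] = 1 (diagonal).
  r[U,V] = 0 / (1.5811 · 2.4083) = 0 / 3.8079 = 0
  r[U,W] = 1 / (1.5811 · 1.5166) = 1 / 2.3979 = 0.417
  r[V,V] = 1 (diagonal).
  r[V,W] = -0.8 / (2.4083 · 1.5166) = -0.8 / 3.6524 = -0.219
  r[W,W] = 1 (diagonal).

R is symmetric with unit diagonal. Assembling:

R = [[1, 0, 0.417],
 [0, 1, -0.219],
 [0.417, -0.219, 1]]


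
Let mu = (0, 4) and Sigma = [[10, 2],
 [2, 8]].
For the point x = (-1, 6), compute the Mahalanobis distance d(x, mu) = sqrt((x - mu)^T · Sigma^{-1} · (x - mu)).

Step 1 — centre the observation: (x - mu) = (-1, 2).

Step 2 — invert Sigma. det(Sigma) = 10·8 - (2)² = 76.
  Sigma^{-1} = (1/det) · [[d, -b], [-b, a]] = [[0.1053, -0.0263],
 [-0.0263, 0.1316]].

Step 3 — form the quadratic (x - mu)^T · Sigma^{-1} · (x - mu):
  Sigma^{-1} · (x - mu) = (-0.1579, 0.2895).
  (x - mu)^T · [Sigma^{-1} · (x - mu)] = (-1)·(-0.1579) + (2)·(0.2895) = 0.7368.

Step 4 — take square root: d = √(0.7368) ≈ 0.8584.

d(x, mu) = √(0.7368) ≈ 0.8584


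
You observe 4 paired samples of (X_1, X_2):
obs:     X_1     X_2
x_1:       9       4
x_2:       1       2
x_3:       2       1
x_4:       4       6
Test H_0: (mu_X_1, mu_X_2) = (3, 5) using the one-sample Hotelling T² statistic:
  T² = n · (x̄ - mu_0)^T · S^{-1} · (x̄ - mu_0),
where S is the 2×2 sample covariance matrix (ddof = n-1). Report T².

Step 1 — sample mean vector:
  mean(X_1) = (9 + 1 + 2 + 4) / 4 = 16/4 = 4
  mean(X_2) = (4 + 2 + 1 + 6) / 4 = 13/4 = 3.25
  x̄ = (4, 3.25),  deviation x̄ - mu_0 = (4, 3.25) - (3, 5) = (1, -1.75).

Step 2 — sample covariance matrix, S[i,j] = (1/(n-1)) · Σ_k (x_{k,i} - mean_i) · (x_{k,j} - mean_j), divisor n-1 = 3:
  S[X_1,X_1] = ((5)·(5) + (-3)·(-3) + (-2)·(-2) + (0)·(0)) / 3 = 38/3 = 12.6667
  S[X_1,X_2] = ((5)·(0.75) + (-3)·(-1.25) + (-2)·(-2.25) + (0)·(2.75)) / 3 = 12/3 = 4
  S[X_2,X_2] = ((0.75)·(0.75) + (-1.25)·(-1.25) + (-2.25)·(-2.25) + (2.75)·(2.75)) / 3 = 14.75/3 = 4.9167
  S = [[12.6667, 4],
 [4, 4.9167]].

Step 3 — invert S. det(S) = 12.6667·4.9167 - (4)² = 46.2778.
  S^{-1} = (1/det) · [[d, -b], [-b, a]] = [[0.1062, -0.0864],
 [-0.0864, 0.2737]].

Step 4 — quadratic form (x̄ - mu_0)^T · S^{-1} · (x̄ - mu_0):
  S^{-1} · (x̄ - mu_0) = (0.2575, -0.5654),
  (x̄ - mu_0)^T · [...] = (1)·(0.2575) + (-1.75)·(-0.5654) = 1.247.

Step 5 — scale by n: T² = 4 · 1.247 = 4.988.

T² ≈ 4.988


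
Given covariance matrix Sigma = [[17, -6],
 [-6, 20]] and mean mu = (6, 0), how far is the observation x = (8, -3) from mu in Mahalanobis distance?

Step 1 — centre the observation: (x - mu) = (2, -3).

Step 2 — invert Sigma. det(Sigma) = 17·20 - (-6)² = 304.
  Sigma^{-1} = (1/det) · [[d, -b], [-b, a]] = [[0.0658, 0.0197],
 [0.0197, 0.0559]].

Step 3 — form the quadratic (x - mu)^T · Sigma^{-1} · (x - mu):
  Sigma^{-1} · (x - mu) = (0.0724, -0.1283).
  (x - mu)^T · [Sigma^{-1} · (x - mu)] = (2)·(0.0724) + (-3)·(-0.1283) = 0.5296.

Step 4 — take square root: d = √(0.5296) ≈ 0.7277.

d(x, mu) = √(0.5296) ≈ 0.7277


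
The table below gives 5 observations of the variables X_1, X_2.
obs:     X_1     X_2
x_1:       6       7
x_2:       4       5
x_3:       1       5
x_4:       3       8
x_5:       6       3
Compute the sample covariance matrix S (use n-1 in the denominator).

Step 1 — column means:
  mean(X_1) = (6 + 4 + 1 + 3 + 6) / 5 = 20/5 = 4
  mean(X_2) = (7 + 5 + 5 + 8 + 3) / 5 = 28/5 = 5.6

Step 2 — sample covariance S[i,j] = (1/(n-1)) · Σ_k (x_{k,i} - mean_i) · (x_{k,j} - mean_j), with n-1 = 4.
  S[X_1,X_1] = ((2)·(2) + (0)·(0) + (-3)·(-3) + (-1)·(-1) + (2)·(2)) / 4 = 18/4 = 4.5
  S[X_1,X_2] = ((2)·(1.4) + (0)·(-0.6) + (-3)·(-0.6) + (-1)·(2.4) + (2)·(-2.6)) / 4 = -3/4 = -0.75
  S[X_2,X_2] = ((1.4)·(1.4) + (-0.6)·(-0.6) + (-0.6)·(-0.6) + (2.4)·(2.4) + (-2.6)·(-2.6)) / 4 = 15.2/4 = 3.8

S is symmetric (S[j,i] = S[i,j]). Assembling:

S = [[4.5, -0.75],
 [-0.75, 3.8]]


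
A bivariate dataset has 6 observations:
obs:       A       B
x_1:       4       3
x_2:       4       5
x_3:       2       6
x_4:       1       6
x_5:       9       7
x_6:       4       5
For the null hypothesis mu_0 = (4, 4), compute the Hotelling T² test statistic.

Step 1 — sample mean vector:
  mean(A) = (4 + 4 + 2 + 1 + 9 + 4) / 6 = 24/6 = 4
  mean(B) = (3 + 5 + 6 + 6 + 7 + 5) / 6 = 32/6 = 5.3333
  x̄ = (4, 5.3333),  deviation x̄ - mu_0 = (4, 5.3333) - (4, 4) = (0, 1.3333).

Step 2 — sample covariance matrix, S[i,j] = (1/(n-1)) · Σ_k (x_{k,i} - mean_i) · (x_{k,j} - mean_j), divisor n-1 = 5:
  S[A,A] = ((0)·(0) + (0)·(0) + (-2)·(-2) + (-3)·(-3) + (5)·(5) + (0)·(0)) / 5 = 38/5 = 7.6
  S[A,B] = ((0)·(-2.3333) + (0)·(-0.3333) + (-2)·(0.6667) + (-3)·(0.6667) + (5)·(1.6667) + (0)·(-0.3333)) / 5 = 5/5 = 1
  S[B,B] = ((-2.3333)·(-2.3333) + (-0.3333)·(-0.3333) + (0.6667)·(0.6667) + (0.6667)·(0.6667) + (1.6667)·(1.6667) + (-0.3333)·(-0.3333)) / 5 = 9.3333/5 = 1.8667
  S = [[7.6, 1],
 [1, 1.8667]].

Step 3 — invert S. det(S) = 7.6·1.8667 - (1)² = 13.1867.
  S^{-1} = (1/det) · [[d, -b], [-b, a]] = [[0.1416, -0.0758],
 [-0.0758, 0.5763]].

Step 4 — quadratic form (x̄ - mu_0)^T · S^{-1} · (x̄ - mu_0):
  S^{-1} · (x̄ - mu_0) = (-0.1011, 0.7685),
  (x̄ - mu_0)^T · [...] = (0)·(-0.1011) + (1.3333)·(0.7685) = 1.0246.

Step 5 — scale by n: T² = 6 · 1.0246 = 6.1476.

T² ≈ 6.1476


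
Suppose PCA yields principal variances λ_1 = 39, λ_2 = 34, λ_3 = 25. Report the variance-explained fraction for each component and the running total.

Step 1 — total variance = trace(Sigma) = Σ λ_i = 39 + 34 + 25 = 98.

Step 2 — fraction explained by component i = λ_i / Σ λ:
  PC1: 39/98 = 0.398
  PC2: 34/98 = 0.3469
  PC3: 25/98 = 0.2551

Step 3 — cumulative fraction after k components = (λ_1 + ... + λ_k) / Σ λ:
  k = 1: 39/98 = 0.398
  k = 2: (39 + 34)/98 = 73/98 = 0.7449
  k = 3: (39 + 34 + 25)/98 = 98/98 = 1

Summary (fraction, with percent):

explained: PC1 0.398 (39.8%), PC2 0.3469 (34.69%), PC3 0.2551 (25.51%);  cumulative: 0.398, 0.7449, 1


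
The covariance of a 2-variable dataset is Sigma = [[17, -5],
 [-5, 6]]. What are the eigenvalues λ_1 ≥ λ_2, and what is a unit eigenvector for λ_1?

Step 1 — characteristic polynomial of 2×2 Sigma:
  det(Sigma - λI) = λ² - trace · λ + det = 0.
  trace = 17 + 6 = 23, det = 17·6 - (-5)² = 77.
Step 2 — discriminant:
  Δ = trace² - 4·det = 529 - 308 = 221.
Step 3 — eigenvalues:
  λ = (trace ± √Δ)/2 = (23 ± 14.8661)/2,
  λ_1 = 18.933,  λ_2 = 4.067.

Step 4 — unit eigenvector for λ_1: solve (Sigma - λ_1 I)v = 0. First row:
  (17 - 18.933)·v_x + (-5)·v_y = 0, i.e. (-1.933)·v_x + (-5)·v_y = 0,
  so v ∝ (b, λ_1 - a) = (-5, 1.933); multiply by -1 so the first entry is positive: u = (5, -1.933).
  ||u|| = √((5)² + (-1.933)²) = √(28.7366) ≈ 5.3607,
  v_1 = u/||u|| ≈ (0.9327, -0.3606) (||v_1|| = 1).

λ_1 = 18.933,  λ_2 = 4.067;  v_1 ≈ (0.9327, -0.3606)


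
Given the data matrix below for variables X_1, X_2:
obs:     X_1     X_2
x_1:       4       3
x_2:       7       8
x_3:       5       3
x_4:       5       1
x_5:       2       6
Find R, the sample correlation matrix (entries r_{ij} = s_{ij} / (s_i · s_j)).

Step 1 — column means:
  mean(X_1) = (4 + 7 + 5 + 5 + 2) / 5 = 23/5 = 4.6
  mean(X_2) = (3 + 8 + 3 + 1 + 6) / 5 = 21/5 = 4.2

Step 2 — sample variances and covariances s[i,j] = (1/(n-1)) · Σ_k (x_{k,i} - mean_i) · (x_{k,j} - mean_j), with n-1 = 4:
  s[X_1,X_1] = ((-0.6)·(-0.6) + (2.4)·(2.4) + (0.4)·(0.4) + (0.4)·(0.4) + (-2.6)·(-2.6)) / 4 = 13.2/4 = 3.3
  s[X_1,X_2] = ((-0.6)·(-1.2) + (2.4)·(3.8) + (0.4)·(-1.2) + (0.4)·(-3.2) + (-2.6)·(1.8)) / 4 = 3.4/4 = 0.85
  s[X_2,X_2] = ((-1.2)·(-1.2) + (3.8)·(3.8) + (-1.2)·(-1.2) + (-3.2)·(-3.2) + (1.8)·(1.8)) / 4 = 30.8/4 = 7.7
  Sample standard deviations s_i = √(s[i,i]):
  s(X_1) = √(3.3) = 1.8166
  s(X_2) = √(7.7) = 2.7749

Step 3 — r_{ij} = s_{ij} / (s_i · s_j):
  r[X_1,X_1] = 1 (diagonal).
  r[X_1,X_2] = 0.85 / (1.8166 · 2.7749) = 0.85 / 5.0408 = 0.1686
  r[X_2,X_2] = 1 (diagonal).

R is symmetric with unit diagonal. Assembling:

R = [[1, 0.1686],
 [0.1686, 1]]


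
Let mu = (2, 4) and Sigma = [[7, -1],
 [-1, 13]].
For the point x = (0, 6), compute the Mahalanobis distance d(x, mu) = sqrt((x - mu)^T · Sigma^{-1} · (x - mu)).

Step 1 — centre the observation: (x - mu) = (-2, 2).

Step 2 — invert Sigma. det(Sigma) = 7·13 - (-1)² = 90.
  Sigma^{-1} = (1/det) · [[d, -b], [-b, a]] = [[0.1444, 0.0111],
 [0.0111, 0.0778]].

Step 3 — form the quadratic (x - mu)^T · Sigma^{-1} · (x - mu):
  Sigma^{-1} · (x - mu) = (-0.2667, 0.1333).
  (x - mu)^T · [Sigma^{-1} · (x - mu)] = (-2)·(-0.2667) + (2)·(0.1333) = 0.8.

Step 4 — take square root: d = √(0.8) ≈ 0.8944.

d(x, mu) = √(0.8) ≈ 0.8944


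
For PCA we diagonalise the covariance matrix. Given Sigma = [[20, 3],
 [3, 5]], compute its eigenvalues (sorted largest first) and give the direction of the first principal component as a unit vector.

Step 1 — characteristic polynomial of 2×2 Sigma:
  det(Sigma - λI) = λ² - trace · λ + det = 0.
  trace = 20 + 5 = 25, det = 20·5 - (3)² = 91.
Step 2 — discriminant:
  Δ = trace² - 4·det = 625 - 364 = 261.
Step 3 — eigenvalues:
  λ = (trace ± √Δ)/2 = (25 ± 16.1555)/2,
  λ_1 = 20.5777,  λ_2 = 4.4223.

Step 4 — unit eigenvector for λ_1: solve (Sigma - λ_1 I)v = 0. First row:
  (20 - 20.5777)·v_x + (3)·v_y = 0, i.e. (-0.5777)·v_x + (3)·v_y = 0,
  so v ∝ (b, λ_1 - a) = (3, 0.5777) = u.
  ||u|| = √((3)² + (0.5777)²) = √(9.3338) ≈ 3.0551,
  v_1 = u/||u|| ≈ (0.982, 0.1891) (||v_1|| = 1).

λ_1 = 20.5777,  λ_2 = 4.4223;  v_1 ≈ (0.982, 0.1891)


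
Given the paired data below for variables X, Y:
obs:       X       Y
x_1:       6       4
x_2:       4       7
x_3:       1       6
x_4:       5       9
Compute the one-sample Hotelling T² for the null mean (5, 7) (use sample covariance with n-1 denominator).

Step 1 — sample mean vector:
  mean(X) = (6 + 4 + 1 + 5) / 4 = 16/4 = 4
  mean(Y) = (4 + 7 + 6 + 9) / 4 = 26/4 = 6.5
  x̄ = (4, 6.5),  deviation x̄ - mu_0 = (4, 6.5) - (5, 7) = (-1, -0.5).

Step 2 — sample covariance matrix, S[i,j] = (1/(n-1)) · Σ_k (x_{k,i} - mean_i) · (x_{k,j} - mean_j), divisor n-1 = 3:
  S[X,X] = ((2)·(2) + (0)·(0) + (-3)·(-3) + (1)·(1)) / 3 = 14/3 = 4.6667
  S[X,Y] = ((2)·(-2.5) + (0)·(0.5) + (-3)·(-0.5) + (1)·(2.5)) / 3 = -1/3 = -0.3333
  S[Y,Y] = ((-2.5)·(-2.5) + (0.5)·(0.5) + (-0.5)·(-0.5) + (2.5)·(2.5)) / 3 = 13/3 = 4.3333
  S = [[4.6667, -0.3333],
 [-0.3333, 4.3333]].

Step 3 — invert S. det(S) = 4.6667·4.3333 - (-0.3333)² = 20.1111.
  S^{-1} = (1/det) · [[d, -b], [-b, a]] = [[0.2155, 0.0166],
 [0.0166, 0.232]].

Step 4 — quadratic form (x̄ - mu_0)^T · S^{-1} · (x̄ - mu_0):
  S^{-1} · (x̄ - mu_0) = (-0.2238, -0.1326),
  (x̄ - mu_0)^T · [...] = (-1)·(-0.2238) + (-0.5)·(-0.1326) = 0.2901.

Step 5 — scale by n: T² = 4 · 0.2901 = 1.1602.

T² ≈ 1.1602


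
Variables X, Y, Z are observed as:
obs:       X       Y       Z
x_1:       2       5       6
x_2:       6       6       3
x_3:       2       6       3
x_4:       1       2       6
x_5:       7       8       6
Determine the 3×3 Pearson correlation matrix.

Step 1 — column means:
  mean(X) = (2 + 6 + 2 + 1 + 7) / 5 = 18/5 = 3.6
  mean(Y) = (5 + 6 + 6 + 2 + 8) / 5 = 27/5 = 5.4
  mean(Z) = (6 + 3 + 3 + 6 + 6) / 5 = 24/5 = 4.8

Step 2 — sample variances and covariances s[i,j] = (1/(n-1)) · Σ_k (x_{k,i} - mean_i) · (x_{k,j} - mean_j), with n-1 = 4:
  s[X,X] = ((-1.6)·(-1.6) + (2.4)·(2.4) + (-1.6)·(-1.6) + (-2.6)·(-2.6) + (3.4)·(3.4)) / 4 = 29.2/4 = 7.3
  s[X,Y] = ((-1.6)·(-0.4) + (2.4)·(0.6) + (-1.6)·(0.6) + (-2.6)·(-3.4) + (3.4)·(2.6)) / 4 = 18.8/4 = 4.7
  s[X,Z] = ((-1.6)·(1.2) + (2.4)·(-1.8) + (-1.6)·(-1.8) + (-2.6)·(1.2) + (3.4)·(1.2)) / 4 = -2.4/4 = -0.6
  s[Y,Y] = ((-0.4)·(-0.4) + (0.6)·(0.6) + (0.6)·(0.6) + (-3.4)·(-3.4) + (2.6)·(2.6)) / 4 = 19.2/4 = 4.8
  s[Y,Z] = ((-0.4)·(1.2) + (0.6)·(-1.8) + (0.6)·(-1.8) + (-3.4)·(1.2) + (2.6)·(1.2)) / 4 = -3.6/4 = -0.9
  s[Z,Z] = ((1.2)·(1.2) + (-1.8)·(-1.8) + (-1.8)·(-1.8) + (1.2)·(1.2) + (1.2)·(1.2)) / 4 = 10.8/4 = 2.7
  Sample standard deviations s_i = √(s[i,i]):
  s(X) = √(7.3) = 2.7019
  s(Y) = √(4.8) = 2.1909
  s(Z) = √(2.7) = 1.6432

Step 3 — r_{ij} = s_{ij} / (s_i · s_j):
  r[X,X] = 1 (diagonal).
  r[X,Y] = 4.7 / (2.7019 · 2.1909) = 4.7 / 5.9195 = 0.794
  r[X,Z] = -0.6 / (2.7019 · 1.6432) = -0.6 / 4.4396 = -0.1351
  r[Y,Y] = 1 (diagonal).
  r[Y,Z] = -0.9 / (2.1909 · 1.6432) = -0.9 / 3.6 = -0.25
  r[Z,Z] = 1 (diagonal).

R is symmetric with unit diagonal. Assembling:

R = [[1, 0.794, -0.1351],
 [0.794, 1, -0.25],
 [-0.1351, -0.25, 1]]


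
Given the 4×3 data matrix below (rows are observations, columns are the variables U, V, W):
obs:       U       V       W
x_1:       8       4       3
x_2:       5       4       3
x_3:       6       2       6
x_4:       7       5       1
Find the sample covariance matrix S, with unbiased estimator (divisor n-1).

Step 1 — column means:
  mean(U) = (8 + 5 + 6 + 7) / 4 = 26/4 = 6.5
  mean(V) = (4 + 4 + 2 + 5) / 4 = 15/4 = 3.75
  mean(W) = (3 + 3 + 6 + 1) / 4 = 13/4 = 3.25

Step 2 — sample covariance S[i,j] = (1/(n-1)) · Σ_k (x_{k,i} - mean_i) · (x_{k,j} - mean_j), with n-1 = 3.
  S[U,U] = ((1.5)·(1.5) + (-1.5)·(-1.5) + (-0.5)·(-0.5) + (0.5)·(0.5)) / 3 = 5/3 = 1.6667
  S[U,V] = ((1.5)·(0.25) + (-1.5)·(0.25) + (-0.5)·(-1.75) + (0.5)·(1.25)) / 3 = 1.5/3 = 0.5
  S[U,W] = ((1.5)·(-0.25) + (-1.5)·(-0.25) + (-0.5)·(2.75) + (0.5)·(-2.25)) / 3 = -2.5/3 = -0.8333
  S[V,V] = ((0.25)·(0.25) + (0.25)·(0.25) + (-1.75)·(-1.75) + (1.25)·(1.25)) / 3 = 4.75/3 = 1.5833
  S[V,W] = ((0.25)·(-0.25) + (0.25)·(-0.25) + (-1.75)·(2.75) + (1.25)·(-2.25)) / 3 = -7.75/3 = -2.5833
  S[W,W] = ((-0.25)·(-0.25) + (-0.25)·(-0.25) + (2.75)·(2.75) + (-2.25)·(-2.25)) / 3 = 12.75/3 = 4.25

S is symmetric (S[j,i] = S[i,j]). Assembling:

S = [[1.6667, 0.5, -0.8333],
 [0.5, 1.5833, -2.5833],
 [-0.8333, -2.5833, 4.25]]


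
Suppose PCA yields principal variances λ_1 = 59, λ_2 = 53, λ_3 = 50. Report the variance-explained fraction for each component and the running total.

Step 1 — total variance = trace(Sigma) = Σ λ_i = 59 + 53 + 50 = 162.

Step 2 — fraction explained by component i = λ_i / Σ λ:
  PC1: 59/162 = 0.3642
  PC2: 53/162 = 0.3272
  PC3: 50/162 = 0.3086

Step 3 — cumulative fraction after k components = (λ_1 + ... + λ_k) / Σ λ:
  k = 1: 59/162 = 0.3642
  k = 2: (59 + 53)/162 = 112/162 = 0.6914
  k = 3: (59 + 53 + 50)/162 = 162/162 = 1

Summary (fraction, with percent):

explained: PC1 0.3642 (36.42%), PC2 0.3272 (32.72%), PC3 0.3086 (30.86%);  cumulative: 0.3642, 0.6914, 1


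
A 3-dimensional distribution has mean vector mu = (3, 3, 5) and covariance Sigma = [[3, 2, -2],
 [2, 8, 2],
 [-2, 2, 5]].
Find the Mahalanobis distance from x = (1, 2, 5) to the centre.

Step 1 — centre the observation: (x - mu) = (-2, -1, 0).

Step 2 — invert Sigma (cofactor / det for 3×3, or solve directly):
  Sigma^{-1} = [[0.9, -0.35, 0.5],
 [-0.35, 0.275, -0.25],
 [0.5, -0.25, 0.5]].

Step 3 — form the quadratic (x - mu)^T · Sigma^{-1} · (x - mu):
  Sigma^{-1} · (x - mu) = (-1.45, 0.425, -0.75).
  (x - mu)^T · [Sigma^{-1} · (x - mu)] = (-2)·(-1.45) + (-1)·(0.425) + (0)·(-0.75) = 2.475.

Step 4 — take square root: d = √(2.475) ≈ 1.5732.

d(x, mu) = √(2.475) ≈ 1.5732


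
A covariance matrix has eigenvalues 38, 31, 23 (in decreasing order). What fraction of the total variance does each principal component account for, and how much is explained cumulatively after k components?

Step 1 — total variance = trace(Sigma) = Σ λ_i = 38 + 31 + 23 = 92.

Step 2 — fraction explained by component i = λ_i / Σ λ:
  PC1: 38/92 = 0.413
  PC2: 31/92 = 0.337
  PC3: 23/92 = 0.25

Step 3 — cumulative fraction after k components = (λ_1 + ... + λ_k) / Σ λ:
  k = 1: 38/92 = 0.413
  k = 2: (38 + 31)/92 = 69/92 = 0.75
  k = 3: (38 + 31 + 23)/92 = 92/92 = 1

Summary (fraction, with percent):

explained: PC1 0.413 (41.3%), PC2 0.337 (33.7%), PC3 0.25 (25%);  cumulative: 0.413, 0.75, 1


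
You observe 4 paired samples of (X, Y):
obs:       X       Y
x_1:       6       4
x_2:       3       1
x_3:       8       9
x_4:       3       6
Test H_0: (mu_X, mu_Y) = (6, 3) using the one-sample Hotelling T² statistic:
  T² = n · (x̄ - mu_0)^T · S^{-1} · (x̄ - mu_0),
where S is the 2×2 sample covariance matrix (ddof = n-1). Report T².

Step 1 — sample mean vector:
  mean(X) = (6 + 3 + 8 + 3) / 4 = 20/4 = 5
  mean(Y) = (4 + 1 + 9 + 6) / 4 = 20/4 = 5
  x̄ = (5, 5),  deviation x̄ - mu_0 = (5, 5) - (6, 3) = (-1, 2).

Step 2 — sample covariance matrix, S[i,j] = (1/(n-1)) · Σ_k (x_{k,i} - mean_i) · (x_{k,j} - mean_j), divisor n-1 = 3:
  S[X,X] = ((1)·(1) + (-2)·(-2) + (3)·(3) + (-2)·(-2)) / 3 = 18/3 = 6
  S[X,Y] = ((1)·(-1) + (-2)·(-4) + (3)·(4) + (-2)·(1)) / 3 = 17/3 = 5.6667
  S[Y,Y] = ((-1)·(-1) + (-4)·(-4) + (4)·(4) + (1)·(1)) / 3 = 34/3 = 11.3333
  S = [[6, 5.6667],
 [5.6667, 11.3333]].

Step 3 — invert S. det(S) = 6·11.3333 - (5.6667)² = 35.8889.
  S^{-1} = (1/det) · [[d, -b], [-b, a]] = [[0.3158, -0.1579],
 [-0.1579, 0.1672]].

Step 4 — quadratic form (x̄ - mu_0)^T · S^{-1} · (x̄ - mu_0):
  S^{-1} · (x̄ - mu_0) = (-0.6316, 0.4923),
  (x̄ - mu_0)^T · [...] = (-1)·(-0.6316) + (2)·(0.4923) = 1.6161.

Step 5 — scale by n: T² = 4 · 1.6161 = 6.4644.

T² ≈ 6.4644


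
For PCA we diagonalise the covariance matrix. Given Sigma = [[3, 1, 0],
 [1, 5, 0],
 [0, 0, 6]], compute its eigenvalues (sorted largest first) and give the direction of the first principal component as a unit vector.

Step 1 — characteristic polynomial p(λ) = det(λI - Sigma) = λ³ - tr·λ² + c_1·λ - det, where tr = trace, c_1 = sum of the principal 2×2 minors, det = det(Sigma):
  tr = 3 + 5 + 6 = 14,
  c_1 = (3·5 - (1)²) + (3·6 - (0)²) + (5·6 - (0)²) = 14 + 18 + 30 = 62,
  det = 3·(5·6 - (0)²) - (1)·((1)·6 - (0)·(0)) + (0)·((1)·(0) - 5·(0)) = 3·(30) - (1)·(6) + (0)·(0) = 84.
  So p(λ) = λ³ - 14λ² + 62λ - 84.
Step 2 — look for an integer root (rational root theorem: any rational root is an integer divisor of 84). Testing λ = 6:
  p(6) = 216 - 504 + 372 - 84 = 0  ✓
  Dividing out (λ - 6): p(λ) = (λ - 6)(λ² - 8λ + 14).
Step 3 — remaining eigenvalues from the quadratic λ² - 8λ + 14 = 0:
  Δ = 8² - 4·14 = 64 - 56 = 8,  λ = (8 ± √8)/2 = (8 ± 2.8284)/2 ≈ 5.4142 or 2.5858.
  Sorted: λ_1 = 6,  λ_2 = 5.4142,  λ_3 = 2.5858  (check: sum = 14 = tr ✓).

Step 4 — unit eigenvector for λ_1 = 6: v spans the null space of (Sigma - λ_1 I), whose rows are
  r_1 = (-3, 1, 0),  r_2 = (1, -1, 0),  r_3 = (0, 0, 0).
  v is orthogonal to every row, so take v ∝ r_1 × r_2 = ((1)·(0) - (0)·(-1), (0)·(1) - (-3)·(0), (-3)·(-1) - (1)·(1)) = (0, 0, 2).
  Rescale (divide by 2): u = (0, 0, 1).
  ||u|| = √((0)² + (0)² + (1)²) = √(1) = 1,  v_1 = u/||u|| ≈ (0, 0, 1) (||v_1|| = 1).

λ_1 = 6,  λ_2 = 5.4142,  λ_3 = 2.5858;  v_1 ≈ (0, 0, 1)


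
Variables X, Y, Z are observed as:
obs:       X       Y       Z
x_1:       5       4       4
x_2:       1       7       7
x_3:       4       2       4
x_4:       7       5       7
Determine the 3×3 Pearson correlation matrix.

Step 1 — column means:
  mean(X) = (5 + 1 + 4 + 7) / 4 = 17/4 = 4.25
  mean(Y) = (4 + 7 + 2 + 5) / 4 = 18/4 = 4.5
  mean(Z) = (4 + 7 + 4 + 7) / 4 = 22/4 = 5.5

Step 2 — sample variances and covariances s[i,j] = (1/(n-1)) · Σ_k (x_{k,i} - mean_i) · (x_{k,j} - mean_j), with n-1 = 3:
  s[X,X] = ((0.75)·(0.75) + (-3.25)·(-3.25) + (-0.25)·(-0.25) + (2.75)·(2.75)) / 3 = 18.75/3 = 6.25
  s[X,Y] = ((0.75)·(-0.5) + (-3.25)·(2.5) + (-0.25)·(-2.5) + (2.75)·(0.5)) / 3 = -6.5/3 = -2.1667
  s[X,Z] = ((0.75)·(-1.5) + (-3.25)·(1.5) + (-0.25)·(-1.5) + (2.75)·(1.5)) / 3 = -1.5/3 = -0.5
  s[Y,Y] = ((-0.5)·(-0.5) + (2.5)·(2.5) + (-2.5)·(-2.5) + (0.5)·(0.5)) / 3 = 13/3 = 4.3333
  s[Y,Z] = ((-0.5)·(-1.5) + (2.5)·(1.5) + (-2.5)·(-1.5) + (0.5)·(1.5)) / 3 = 9/3 = 3
  s[Z,Z] = ((-1.5)·(-1.5) + (1.5)·(1.5) + (-1.5)·(-1.5) + (1.5)·(1.5)) / 3 = 9/3 = 3
  Sample standard deviations s_i = √(s[i,i]):
  s(X) = √(6.25) = 2.5
  s(Y) = √(4.3333) = 2.0817
  s(Z) = √(3) = 1.7321

Step 3 — r_{ij} = s_{ij} / (s_i · s_j):
  r[X,X] = 1 (diagonal).
  r[X,Y] = -2.1667 / (2.5 · 2.0817) = -2.1667 / 5.2042 = -0.4163
  r[X,Z] = -0.5 / (2.5 · 1.7321) = -0.5 / 4.3301 = -0.1155
  r[Y,Y] = 1 (diagonal).
  r[Y,Z] = 3 / (2.0817 · 1.7321) = 3 / 3.6056 = 0.8321
  r[Z,Z] = 1 (diagonal).

R is symmetric with unit diagonal. Assembling:

R = [[1, -0.4163, -0.1155],
 [-0.4163, 1, 0.8321],
 [-0.1155, 0.8321, 1]]


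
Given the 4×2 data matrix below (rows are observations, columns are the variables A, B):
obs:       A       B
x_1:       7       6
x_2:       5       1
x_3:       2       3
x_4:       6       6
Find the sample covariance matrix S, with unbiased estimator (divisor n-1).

Step 1 — column means:
  mean(A) = (7 + 5 + 2 + 6) / 4 = 20/4 = 5
  mean(B) = (6 + 1 + 3 + 6) / 4 = 16/4 = 4

Step 2 — sample covariance S[i,j] = (1/(n-1)) · Σ_k (x_{k,i} - mean_i) · (x_{k,j} - mean_j), with n-1 = 3.
  S[A,A] = ((2)·(2) + (0)·(0) + (-3)·(-3) + (1)·(1)) / 3 = 14/3 = 4.6667
  S[A,B] = ((2)·(2) + (0)·(-3) + (-3)·(-1) + (1)·(2)) / 3 = 9/3 = 3
  S[B,B] = ((2)·(2) + (-3)·(-3) + (-1)·(-1) + (2)·(2)) / 3 = 18/3 = 6

S is symmetric (S[j,i] = S[i,j]). Assembling:

S = [[4.6667, 3],
 [3, 6]]


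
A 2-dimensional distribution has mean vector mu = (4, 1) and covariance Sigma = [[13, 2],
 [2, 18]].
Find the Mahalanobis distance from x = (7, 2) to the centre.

Step 1 — centre the observation: (x - mu) = (3, 1).

Step 2 — invert Sigma. det(Sigma) = 13·18 - (2)² = 230.
  Sigma^{-1} = (1/det) · [[d, -b], [-b, a]] = [[0.0783, -0.0087],
 [-0.0087, 0.0565]].

Step 3 — form the quadratic (x - mu)^T · Sigma^{-1} · (x - mu):
  Sigma^{-1} · (x - mu) = (0.2261, 0.0304).
  (x - mu)^T · [Sigma^{-1} · (x - mu)] = (3)·(0.2261) + (1)·(0.0304) = 0.7087.

Step 4 — take square root: d = √(0.7087) ≈ 0.8418.

d(x, mu) = √(0.7087) ≈ 0.8418


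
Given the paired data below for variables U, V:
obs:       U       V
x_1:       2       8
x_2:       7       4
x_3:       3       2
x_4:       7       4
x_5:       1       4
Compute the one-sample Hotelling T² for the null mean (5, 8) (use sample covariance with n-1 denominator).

Step 1 — sample mean vector:
  mean(U) = (2 + 7 + 3 + 7 + 1) / 5 = 20/5 = 4
  mean(V) = (8 + 4 + 2 + 4 + 4) / 5 = 22/5 = 4.4
  x̄ = (4, 4.4),  deviation x̄ - mu_0 = (4, 4.4) - (5, 8) = (-1, -3.6).

Step 2 — sample covariance matrix, S[i,j] = (1/(n-1)) · Σ_k (x_{k,i} - mean_i) · (x_{k,j} - mean_j), divisor n-1 = 4:
  S[U,U] = ((-2)·(-2) + (3)·(3) + (-1)·(-1) + (3)·(3) + (-3)·(-3)) / 4 = 32/4 = 8
  S[U,V] = ((-2)·(3.6) + (3)·(-0.4) + (-1)·(-2.4) + (3)·(-0.4) + (-3)·(-0.4)) / 4 = -6/4 = -1.5
  S[V,V] = ((3.6)·(3.6) + (-0.4)·(-0.4) + (-2.4)·(-2.4) + (-0.4)·(-0.4) + (-0.4)·(-0.4)) / 4 = 19.2/4 = 4.8
  S = [[8, -1.5],
 [-1.5, 4.8]].

Step 3 — invert S. det(S) = 8·4.8 - (-1.5)² = 36.15.
  S^{-1} = (1/det) · [[d, -b], [-b, a]] = [[0.1328, 0.0415],
 [0.0415, 0.2213]].

Step 4 — quadratic form (x̄ - mu_0)^T · S^{-1} · (x̄ - mu_0):
  S^{-1} · (x̄ - mu_0) = (-0.2822, -0.8382),
  (x̄ - mu_0)^T · [...] = (-1)·(-0.2822) + (-3.6)·(-0.8382) = 3.2996.

Step 5 — scale by n: T² = 5 · 3.2996 = 16.4979.

T² ≈ 16.4979


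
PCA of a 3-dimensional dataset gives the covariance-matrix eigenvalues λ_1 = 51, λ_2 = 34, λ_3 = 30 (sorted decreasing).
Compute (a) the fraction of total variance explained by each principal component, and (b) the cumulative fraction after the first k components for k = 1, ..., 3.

Step 1 — total variance = trace(Sigma) = Σ λ_i = 51 + 34 + 30 = 115.

Step 2 — fraction explained by component i = λ_i / Σ λ:
  PC1: 51/115 = 0.4435
  PC2: 34/115 = 0.2957
  PC3: 30/115 = 0.2609

Step 3 — cumulative fraction after k components = (λ_1 + ... + λ_k) / Σ λ:
  k = 1: 51/115 = 0.4435
  k = 2: (51 + 34)/115 = 85/115 = 0.7391
  k = 3: (51 + 34 + 30)/115 = 115/115 = 1

Summary (fraction, with percent):

explained: PC1 0.4435 (44.35%), PC2 0.2957 (29.57%), PC3 0.2609 (26.09%);  cumulative: 0.4435, 0.7391, 1


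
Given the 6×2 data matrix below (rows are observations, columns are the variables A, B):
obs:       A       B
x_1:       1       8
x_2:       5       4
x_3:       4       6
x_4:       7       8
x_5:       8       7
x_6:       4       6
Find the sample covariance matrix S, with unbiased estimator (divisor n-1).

Step 1 — column means:
  mean(A) = (1 + 5 + 4 + 7 + 8 + 4) / 6 = 29/6 = 4.8333
  mean(B) = (8 + 4 + 6 + 8 + 7 + 6) / 6 = 39/6 = 6.5

Step 2 — sample covariance S[i,j] = (1/(n-1)) · Σ_k (x_{k,i} - mean_i) · (x_{k,j} - mean_j), with n-1 = 5.
  S[A,A] = ((-3.8333)·(-3.8333) + (0.1667)·(0.1667) + (-0.8333)·(-0.8333) + (2.1667)·(2.1667) + (3.1667)·(3.1667) + (-0.8333)·(-0.8333)) / 5 = 30.8333/5 = 6.1667
  S[A,B] = ((-3.8333)·(1.5) + (0.1667)·(-2.5) + (-0.8333)·(-0.5) + (2.1667)·(1.5) + (3.1667)·(0.5) + (-0.8333)·(-0.5)) / 5 = -0.5/5 = -0.1
  S[B,B] = ((1.5)·(1.5) + (-2.5)·(-2.5) + (-0.5)·(-0.5) + (1.5)·(1.5) + (0.5)·(0.5) + (-0.5)·(-0.5)) / 5 = 11.5/5 = 2.3

S is symmetric (S[j,i] = S[i,j]). Assembling:

S = [[6.1667, -0.1],
 [-0.1, 2.3]]


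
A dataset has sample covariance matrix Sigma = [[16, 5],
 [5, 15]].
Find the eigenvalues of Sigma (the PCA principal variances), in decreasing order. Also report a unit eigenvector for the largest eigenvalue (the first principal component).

Step 1 — characteristic polynomial of 2×2 Sigma:
  det(Sigma - λI) = λ² - trace · λ + det = 0.
  trace = 16 + 15 = 31, det = 16·15 - (5)² = 215.
Step 2 — discriminant:
  Δ = trace² - 4·det = 961 - 860 = 101.
Step 3 — eigenvalues:
  λ = (trace ± √Δ)/2 = (31 ± 10.0499)/2,
  λ_1 = 20.5249,  λ_2 = 10.4751.

Step 4 — unit eigenvector for λ_1: solve (Sigma - λ_1 I)v = 0. First row:
  (16 - 20.5249)·v_x + (5)·v_y = 0, i.e. (-4.5249)·v_x + (5)·v_y = 0,
  so v ∝ (b, λ_1 - a) = (5, 4.5249) = u.
  ||u|| = √((5)² + (4.5249)²) = √(45.4751) ≈ 6.7435,
  v_1 = u/||u|| ≈ (0.7415, 0.671) (||v_1|| = 1).

λ_1 = 20.5249,  λ_2 = 10.4751;  v_1 ≈ (0.7415, 0.671)


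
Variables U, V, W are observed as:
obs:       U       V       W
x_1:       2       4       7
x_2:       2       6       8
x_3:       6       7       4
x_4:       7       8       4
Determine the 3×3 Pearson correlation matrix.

Step 1 — column means:
  mean(U) = (2 + 2 + 6 + 7) / 4 = 17/4 = 4.25
  mean(V) = (4 + 6 + 7 + 8) / 4 = 25/4 = 6.25
  mean(W) = (7 + 8 + 4 + 4) / 4 = 23/4 = 5.75

Step 2 — sample variances and covariances s[i,j] = (1/(n-1)) · Σ_k (x_{k,i} - mean_i) · (x_{k,j} - mean_j), with n-1 = 3:
  s[U,U] = ((-2.25)·(-2.25) + (-2.25)·(-2.25) + (1.75)·(1.75) + (2.75)·(2.75)) / 3 = 20.75/3 = 6.9167
  s[U,V] = ((-2.25)·(-2.25) + (-2.25)·(-0.25) + (1.75)·(0.75) + (2.75)·(1.75)) / 3 = 11.75/3 = 3.9167
  s[U,W] = ((-2.25)·(1.25) + (-2.25)·(2.25) + (1.75)·(-1.75) + (2.75)·(-1.75)) / 3 = -15.75/3 = -5.25
  s[V,V] = ((-2.25)·(-2.25) + (-0.25)·(-0.25) + (0.75)·(0.75) + (1.75)·(1.75)) / 3 = 8.75/3 = 2.9167
  s[V,W] = ((-2.25)·(1.25) + (-0.25)·(2.25) + (0.75)·(-1.75) + (1.75)·(-1.75)) / 3 = -7.75/3 = -2.5833
  s[W,W] = ((1.25)·(1.25) + (2.25)·(2.25) + (-1.75)·(-1.75) + (-1.75)·(-1.75)) / 3 = 12.75/3 = 4.25
  Sample standard deviations s_i = √(s[i,i]):
  s(U) = √(6.9167) = 2.63
  s(V) = √(2.9167) = 1.7078
  s(W) = √(4.25) = 2.0616

Step 3 — r_{ij} = s_{ij} / (s_i · s_j):
  r[U,U] = 1 (diagonal).
  r[U,V] = 3.9167 / (2.63 · 1.7078) = 3.9167 / 4.4915 = 0.872
  r[U,W] = -5.25 / (2.63 · 2.0616) = -5.25 / 5.4218 = -0.9683
  r[V,V] = 1 (diagonal).
  r[V,W] = -2.5833 / (1.7078 · 2.0616) = -2.5833 / 3.5208 = -0.7337
  r[W,W] = 1 (diagonal).

R is symmetric with unit diagonal. Assembling:

R = [[1, 0.872, -0.9683],
 [0.872, 1, -0.7337],
 [-0.9683, -0.7337, 1]]


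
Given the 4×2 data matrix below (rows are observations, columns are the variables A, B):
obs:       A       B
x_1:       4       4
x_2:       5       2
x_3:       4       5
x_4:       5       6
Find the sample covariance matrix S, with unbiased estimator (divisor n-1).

Step 1 — column means:
  mean(A) = (4 + 5 + 4 + 5) / 4 = 18/4 = 4.5
  mean(B) = (4 + 2 + 5 + 6) / 4 = 17/4 = 4.25

Step 2 — sample covariance S[i,j] = (1/(n-1)) · Σ_k (x_{k,i} - mean_i) · (x_{k,j} - mean_j), with n-1 = 3.
  S[A,A] = ((-0.5)·(-0.5) + (0.5)·(0.5) + (-0.5)·(-0.5) + (0.5)·(0.5)) / 3 = 1/3 = 0.3333
  S[A,B] = ((-0.5)·(-0.25) + (0.5)·(-2.25) + (-0.5)·(0.75) + (0.5)·(1.75)) / 3 = -0.5/3 = -0.1667
  S[B,B] = ((-0.25)·(-0.25) + (-2.25)·(-2.25) + (0.75)·(0.75) + (1.75)·(1.75)) / 3 = 8.75/3 = 2.9167

S is symmetric (S[j,i] = S[i,j]). Assembling:

S = [[0.3333, -0.1667],
 [-0.1667, 2.9167]]


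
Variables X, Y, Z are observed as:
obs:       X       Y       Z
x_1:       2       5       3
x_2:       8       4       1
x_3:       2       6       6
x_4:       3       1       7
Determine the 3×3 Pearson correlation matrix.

Step 1 — column means:
  mean(X) = (2 + 8 + 2 + 3) / 4 = 15/4 = 3.75
  mean(Y) = (5 + 4 + 6 + 1) / 4 = 16/4 = 4
  mean(Z) = (3 + 1 + 6 + 7) / 4 = 17/4 = 4.25

Step 2 — sample variances and covariances s[i,j] = (1/(n-1)) · Σ_k (x_{k,i} - mean_i) · (x_{k,j} - mean_j), with n-1 = 3:
  s[X,X] = ((-1.75)·(-1.75) + (4.25)·(4.25) + (-1.75)·(-1.75) + (-0.75)·(-0.75)) / 3 = 24.75/3 = 8.25
  s[X,Y] = ((-1.75)·(1) + (4.25)·(0) + (-1.75)·(2) + (-0.75)·(-3)) / 3 = -3/3 = -1
  s[X,Z] = ((-1.75)·(-1.25) + (4.25)·(-3.25) + (-1.75)·(1.75) + (-0.75)·(2.75)) / 3 = -16.75/3 = -5.5833
  s[Y,Y] = ((1)·(1) + (0)·(0) + (2)·(2) + (-3)·(-3)) / 3 = 14/3 = 4.6667
  s[Y,Z] = ((1)·(-1.25) + (0)·(-3.25) + (2)·(1.75) + (-3)·(2.75)) / 3 = -6/3 = -2
  s[Z,Z] = ((-1.25)·(-1.25) + (-3.25)·(-3.25) + (1.75)·(1.75) + (2.75)·(2.75)) / 3 = 22.75/3 = 7.5833
  Sample standard deviations s_i = √(s[i,i]):
  s(X) = √(8.25) = 2.8723
  s(Y) = √(4.6667) = 2.1602
  s(Z) = √(7.5833) = 2.7538

Step 3 — r_{ij} = s_{ij} / (s_i · s_j):
  r[X,X] = 1 (diagonal).
  r[X,Y] = -1 / (2.8723 · 2.1602) = -1 / 6.2048 = -0.1612
  r[X,Z] = -5.5833 / (2.8723 · 2.7538) = -5.5833 / 7.9096 = -0.7059
  r[Y,Y] = 1 (diagonal).
  r[Y,Z] = -2 / (2.1602 · 2.7538) = -2 / 5.9489 = -0.3362
  r[Z,Z] = 1 (diagonal).

R is symmetric with unit diagonal. Assembling:

R = [[1, -0.1612, -0.7059],
 [-0.1612, 1, -0.3362],
 [-0.7059, -0.3362, 1]]


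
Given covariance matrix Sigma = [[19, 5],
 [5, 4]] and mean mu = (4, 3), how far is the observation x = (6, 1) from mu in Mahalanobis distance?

Step 1 — centre the observation: (x - mu) = (2, -2).

Step 2 — invert Sigma. det(Sigma) = 19·4 - (5)² = 51.
  Sigma^{-1} = (1/det) · [[d, -b], [-b, a]] = [[0.0784, -0.098],
 [-0.098, 0.3725]].

Step 3 — form the quadratic (x - mu)^T · Sigma^{-1} · (x - mu):
  Sigma^{-1} · (x - mu) = (0.3529, -0.9412).
  (x - mu)^T · [Sigma^{-1} · (x - mu)] = (2)·(0.3529) + (-2)·(-0.9412) = 2.5882.

Step 4 — take square root: d = √(2.5882) ≈ 1.6088.

d(x, mu) = √(2.5882) ≈ 1.6088
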